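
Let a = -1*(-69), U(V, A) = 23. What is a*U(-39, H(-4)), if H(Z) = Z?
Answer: 1587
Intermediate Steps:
a = 69
a*U(-39, H(-4)) = 69*23 = 1587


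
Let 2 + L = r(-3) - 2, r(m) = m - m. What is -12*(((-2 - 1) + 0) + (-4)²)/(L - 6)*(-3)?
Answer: -234/5 ≈ -46.800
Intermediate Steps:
r(m) = 0
L = -4 (L = -2 + (0 - 2) = -2 - 2 = -4)
-12*(((-2 - 1) + 0) + (-4)²)/(L - 6)*(-3) = -12*(((-2 - 1) + 0) + (-4)²)/(-4 - 6)*(-3) = -12*((-3 + 0) + 16)/(-10)*(-3) = -12*(-3 + 16)*(-1)/10*(-3) = -156*(-1)/10*(-3) = -12*(-13/10)*(-3) = (78/5)*(-3) = -234/5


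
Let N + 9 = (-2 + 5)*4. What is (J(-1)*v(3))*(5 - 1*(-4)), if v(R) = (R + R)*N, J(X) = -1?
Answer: -162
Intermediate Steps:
N = 3 (N = -9 + (-2 + 5)*4 = -9 + 3*4 = -9 + 12 = 3)
v(R) = 6*R (v(R) = (R + R)*3 = (2*R)*3 = 6*R)
(J(-1)*v(3))*(5 - 1*(-4)) = (-6*3)*(5 - 1*(-4)) = (-1*18)*(5 + 4) = -18*9 = -162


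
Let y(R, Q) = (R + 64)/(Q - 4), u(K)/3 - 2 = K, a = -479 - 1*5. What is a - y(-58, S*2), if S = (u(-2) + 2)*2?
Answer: -971/2 ≈ -485.50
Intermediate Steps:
a = -484 (a = -479 - 5 = -484)
u(K) = 6 + 3*K
S = 4 (S = ((6 + 3*(-2)) + 2)*2 = ((6 - 6) + 2)*2 = (0 + 2)*2 = 2*2 = 4)
y(R, Q) = (64 + R)/(-4 + Q)
a - y(-58, S*2) = -484 - (64 - 58)/(-4 + 4*2) = -484 - 6/(-4 + 8) = -484 - 6/4 = -484 - 1*3/2 = -484 - 3/2 = -971/2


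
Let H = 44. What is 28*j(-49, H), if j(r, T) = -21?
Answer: -588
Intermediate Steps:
28*j(-49, H) = 28*(-21) = -588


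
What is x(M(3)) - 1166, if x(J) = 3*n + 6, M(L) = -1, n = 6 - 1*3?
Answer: -1151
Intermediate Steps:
n = 3 (n = 6 - 3 = 3)
x(J) = 15 (x(J) = 3*3 + 6 = 9 + 6 = 15)
x(M(3)) - 1166 = 15 - 1166 = -1151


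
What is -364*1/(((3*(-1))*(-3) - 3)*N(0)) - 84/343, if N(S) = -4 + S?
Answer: 4387/294 ≈ 14.922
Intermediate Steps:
-364*1/(((3*(-1))*(-3) - 3)*N(0)) - 84/343 = -364*1/((-4 + 0)*((3*(-1))*(-3) - 3)) - 84/343 = -364*(-1/(4*(-3*(-3) - 3))) - 84*1/343 = -364*(-1/(4*(9 - 3))) - 12/49 = -364/((-4*6)) - 12/49 = -364/(-24) - 12/49 = -364*(-1/24) - 12/49 = 91/6 - 12/49 = 4387/294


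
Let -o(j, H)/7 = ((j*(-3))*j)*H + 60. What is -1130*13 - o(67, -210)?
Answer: 19782220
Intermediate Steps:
o(j, H) = -420 + 21*H*j**2 (o(j, H) = -7*(((j*(-3))*j)*H + 60) = -7*(((-3*j)*j)*H + 60) = -7*((-3*j**2)*H + 60) = -7*(-3*H*j**2 + 60) = -7*(60 - 3*H*j**2) = -420 + 21*H*j**2)
-1130*13 - o(67, -210) = -1130*13 - (-420 + 21*(-210)*67**2) = -14690 - (-420 + 21*(-210)*4489) = -14690 - (-420 - 19796490) = -14690 - 1*(-19796910) = -14690 + 19796910 = 19782220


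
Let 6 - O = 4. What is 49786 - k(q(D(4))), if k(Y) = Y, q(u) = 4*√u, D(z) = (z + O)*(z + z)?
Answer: 49786 - 16*√3 ≈ 49758.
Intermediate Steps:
O = 2 (O = 6 - 1*4 = 6 - 4 = 2)
D(z) = 2*z*(2 + z) (D(z) = (z + 2)*(z + z) = (2 + z)*(2*z) = 2*z*(2 + z))
49786 - k(q(D(4))) = 49786 - 4*√(2*4*(2 + 4)) = 49786 - 4*√(2*4*6) = 49786 - 4*√48 = 49786 - 4*4*√3 = 49786 - 16*√3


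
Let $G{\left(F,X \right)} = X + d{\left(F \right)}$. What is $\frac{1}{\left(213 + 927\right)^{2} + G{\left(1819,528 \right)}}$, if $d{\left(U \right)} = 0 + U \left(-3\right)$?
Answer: $\frac{1}{1294671} \approx 7.724 \cdot 10^{-7}$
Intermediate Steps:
$d{\left(U \right)} = - 3 U$ ($d{\left(U \right)} = 0 - 3 U = - 3 U$)
$G{\left(F,X \right)} = X - 3 F$
$\frac{1}{\left(213 + 927\right)^{2} + G{\left(1819,528 \right)}} = \frac{1}{\left(213 + 927\right)^{2} + \left(528 - 5457\right)} = \frac{1}{1140^{2} + \left(528 - 5457\right)} = \frac{1}{1299600 - 4929} = \frac{1}{1294671}$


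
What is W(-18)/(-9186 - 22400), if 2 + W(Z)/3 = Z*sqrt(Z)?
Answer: 3/15793 + 81*I*sqrt(2)/15793 ≈ 0.00018996 + 0.0072533*I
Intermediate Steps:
W(Z) = -6 + 3*Z**(3/2) (W(Z) = -6 + 3*(Z*sqrt(Z)) = -6 + 3*Z**(3/2))
W(-18)/(-9186 - 22400) = (-6 + 3*(-18)**(3/2))/(-9186 - 22400) = (-6 + 3*(-54*I*sqrt(2)))/(-31586) = (-6 - 162*I*sqrt(2))*(-1/31586) = 3/15793 + 81*I*sqrt(2)/15793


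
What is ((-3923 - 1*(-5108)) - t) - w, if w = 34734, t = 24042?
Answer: -57591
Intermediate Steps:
((-3923 - 1*(-5108)) - t) - w = ((-3923 - 1*(-5108)) - 1*24042) - 1*34734 = ((-3923 + 5108) - 24042) - 34734 = (1185 - 24042) - 34734 = -22857 - 34734 = -57591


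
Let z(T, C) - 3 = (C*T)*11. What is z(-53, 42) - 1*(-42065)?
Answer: 17582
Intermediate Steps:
z(T, C) = 3 + 11*C*T (z(T, C) = 3 + (C*T)*11 = 3 + 11*C*T)
z(-53, 42) - 1*(-42065) = (3 + 11*42*(-53)) - 1*(-42065) = (3 - 24486) + 42065 = -24483 + 42065 = 17582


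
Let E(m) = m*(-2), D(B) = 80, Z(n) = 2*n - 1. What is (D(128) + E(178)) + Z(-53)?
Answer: -383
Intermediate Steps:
Z(n) = -1 + 2*n
E(m) = -2*m
(D(128) + E(178)) + Z(-53) = (80 - 2*178) + (-1 + 2*(-53)) = (80 - 356) + (-1 - 106) = -276 - 107 = -383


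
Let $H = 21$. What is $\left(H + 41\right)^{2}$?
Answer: $3844$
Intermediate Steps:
$\left(H + 41\right)^{2} = \left(21 + 41\right)^{2} = 62^{2} = 3844$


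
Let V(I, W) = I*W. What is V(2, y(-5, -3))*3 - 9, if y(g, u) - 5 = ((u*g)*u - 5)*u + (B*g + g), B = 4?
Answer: 771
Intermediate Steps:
y(g, u) = 5 + 5*g + u*(-5 + g*u²) (y(g, u) = 5 + (((u*g)*u - 5)*u + (4*g + g)) = 5 + (((g*u)*u - 5)*u + 5*g) = 5 + ((g*u² - 5)*u + 5*g) = 5 + ((-5 + g*u²)*u + 5*g) = 5 + (u*(-5 + g*u²) + 5*g) = 5 + (5*g + u*(-5 + g*u²)) = 5 + 5*g + u*(-5 + g*u²))
V(2, y(-5, -3))*3 - 9 = (2*(5 - 5*(-3) + 5*(-5) - 5*(-3)³))*3 - 9 = (2*(5 + 15 - 25 - 5*(-27)))*3 - 9 = (2*(5 + 15 - 25 + 135))*3 - 9 = (2*130)*3 - 9 = 260*3 - 9 = 780 - 9 = 771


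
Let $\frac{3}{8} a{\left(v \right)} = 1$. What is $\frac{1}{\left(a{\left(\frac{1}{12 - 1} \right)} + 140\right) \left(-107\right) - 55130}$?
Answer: $- \frac{3}{211186} \approx -1.4205 \cdot 10^{-5}$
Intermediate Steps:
$a{\left(v \right)} = \frac{8}{3}$ ($a{\left(v \right)} = \frac{8}{3} \cdot 1 = \frac{8}{3}$)
$\frac{1}{\left(a{\left(\frac{1}{12 - 1} \right)} + 140\right) \left(-107\right) - 55130} = \frac{1}{\left(\frac{8}{3} + 140\right) \left(-107\right) - 55130} = \frac{1}{\frac{428}{3} \left(-107\right) - 55130} = \frac{1}{- \frac{45796}{3} - 55130} = \frac{1}{- \frac{211186}{3}} = - \frac{3}{211186}$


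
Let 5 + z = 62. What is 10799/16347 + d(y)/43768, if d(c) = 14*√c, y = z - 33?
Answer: 10799/16347 + 7*√6/10942 ≈ 0.66218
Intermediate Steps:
z = 57 (z = -5 + 62 = 57)
y = 24 (y = 57 - 33 = 24)
10799/16347 + d(y)/43768 = 10799/16347 + (14*√24)/43768 = 10799*(1/16347) + (14*(2*√6))*(1/43768) = 10799/16347 + (28*√6)*(1/43768) = 10799/16347 + 7*√6/10942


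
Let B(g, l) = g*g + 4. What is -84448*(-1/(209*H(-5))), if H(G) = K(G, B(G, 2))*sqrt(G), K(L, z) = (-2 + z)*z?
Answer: -2912*I*sqrt(5)/28215 ≈ -0.23078*I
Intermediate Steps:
B(g, l) = 4 + g**2 (B(g, l) = g**2 + 4 = 4 + g**2)
K(L, z) = z*(-2 + z)
H(G) = sqrt(G)*(2 + G**2)*(4 + G**2) (H(G) = ((4 + G**2)*(-2 + (4 + G**2)))*sqrt(G) = ((4 + G**2)*(2 + G**2))*sqrt(G) = ((2 + G**2)*(4 + G**2))*sqrt(G) = sqrt(G)*(2 + G**2)*(4 + G**2))
-84448*(-1/(209*H(-5))) = -84448*I*sqrt(5)/(1045*(2 + (-5)**2)*(4 + (-5)**2)) = -84448*I*sqrt(5)/(1045*(2 + 25)*(4 + 25)) = -84448*I*sqrt(5)/818235 = -2912*I*sqrt(5)/28215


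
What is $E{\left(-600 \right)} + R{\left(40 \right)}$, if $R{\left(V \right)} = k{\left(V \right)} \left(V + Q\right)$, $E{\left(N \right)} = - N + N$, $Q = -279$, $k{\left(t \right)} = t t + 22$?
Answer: $-387658$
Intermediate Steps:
$k{\left(t \right)} = 22 + t^{2}$ ($k{\left(t \right)} = t^{2} + 22 = 22 + t^{2}$)
$E{\left(N \right)} = 0$
$R{\left(V \right)} = \left(-279 + V\right) \left(22 + V^{2}\right)$ ($R{\left(V \right)} = \left(22 + V^{2}\right) \left(V - 279\right) = \left(22 + V^{2}\right) \left(-279 + V\right) = \left(-279 + V\right) \left(22 + V^{2}\right)$)
$E{\left(-600 \right)} + R{\left(40 \right)} = 0 + \left(-279 + 40\right) \left(22 + 40^{2}\right) = 0 - 239 \left(22 + 1600\right) = 0 - 387658 = -387658$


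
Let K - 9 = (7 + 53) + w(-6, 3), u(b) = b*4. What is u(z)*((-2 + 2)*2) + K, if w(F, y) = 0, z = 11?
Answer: 69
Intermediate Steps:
u(b) = 4*b
K = 69 (K = 9 + ((7 + 53) + 0) = 9 + (60 + 0) = 9 + 60 = 69)
u(z)*((-2 + 2)*2) + K = (4*11)*((-2 + 2)*2) + 69 = 44*(0*2) + 69 = 44*0 + 69 = 0 + 69 = 69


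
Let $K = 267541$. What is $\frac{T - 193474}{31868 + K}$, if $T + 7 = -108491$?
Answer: $- \frac{27452}{27219} \approx -1.0086$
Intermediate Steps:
$T = -108498$ ($T = -7 - 108491 = -108498$)
$\frac{T - 193474}{31868 + K} = \frac{-108498 - 193474}{31868 + 267541} = \frac{-108498 - 193474}{299409} = \left(-301972\right) \frac{1}{299409} = - \frac{27452}{27219}$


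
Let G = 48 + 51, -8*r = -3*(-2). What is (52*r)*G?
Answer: -3861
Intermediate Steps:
r = -¾ (r = -(-3)*(-2)/8 = -⅛*6 = -¾ ≈ -0.75000)
G = 99
(52*r)*G = (52*(-¾))*99 = -39*99 = -3861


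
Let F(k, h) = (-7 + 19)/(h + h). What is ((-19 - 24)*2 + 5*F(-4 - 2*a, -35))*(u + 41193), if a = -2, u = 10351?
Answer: -31338752/7 ≈ -4.4770e+6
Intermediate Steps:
F(k, h) = 6/h (F(k, h) = 12/((2*h)) = 12*(1/(2*h)) = 6/h)
((-19 - 24)*2 + 5*F(-4 - 2*a, -35))*(u + 41193) = ((-19 - 24)*2 + 5*(6/(-35)))*(10351 + 41193) = (-43*2 + 5*(6*(-1/35)))*51544 = (-86 + 5*(-6/35))*51544 = (-86 - 6/7)*51544 = -608/7*51544 = -31338752/7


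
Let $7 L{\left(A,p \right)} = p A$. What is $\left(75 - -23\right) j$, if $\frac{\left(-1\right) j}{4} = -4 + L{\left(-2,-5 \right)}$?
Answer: $1008$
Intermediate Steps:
$L{\left(A,p \right)} = \frac{A p}{7}$ ($L{\left(A,p \right)} = \frac{p A}{7} = \frac{A p}{7}$)
$j = \frac{72}{7}$ ($j = - 4 \left(-4 + \frac{1}{7} \left(-2\right) \left(-5\right)\right) = - 4 \left(-4 + \frac{10}{7}\right) = \left(-4\right) \left(- \frac{18}{7}\right) = \frac{72}{7} \approx 10.286$)
$\left(75 - -23\right) j = \left(75 - -23\right) \frac{72}{7} = \left(75 + 23\right) \frac{72}{7} = 98 \cdot \frac{72}{7} = 1008$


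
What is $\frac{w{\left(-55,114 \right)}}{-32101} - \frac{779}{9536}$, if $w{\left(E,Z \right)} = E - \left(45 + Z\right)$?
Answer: $- \frac{22965975}{306115136} \approx -0.075024$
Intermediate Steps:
$w{\left(E,Z \right)} = -45 + E - Z$
$\frac{w{\left(-55,114 \right)}}{-32101} - \frac{779}{9536} = \frac{-45 - 55 - 114}{-32101} - \frac{779}{9536} = \left(-45 - 55 - 114\right) \left(- \frac{1}{32101}\right) - \frac{779}{9536} = \left(-214\right) \left(- \frac{1}{32101}\right) - \frac{779}{9536} = \frac{214}{32101} - \frac{779}{9536} = - \frac{22965975}{306115136}$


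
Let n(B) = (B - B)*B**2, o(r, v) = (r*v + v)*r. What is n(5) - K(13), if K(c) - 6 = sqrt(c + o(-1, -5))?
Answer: -6 - sqrt(13) ≈ -9.6055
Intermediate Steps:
o(r, v) = r*(v + r*v) (o(r, v) = (v + r*v)*r = r*(v + r*v))
K(c) = 6 + sqrt(c) (K(c) = 6 + sqrt(c - 1*(-5)*(1 - 1)) = 6 + sqrt(c - 1*(-5)*0) = 6 + sqrt(c + 0) = 6 + sqrt(c))
n(B) = 0 (n(B) = 0*B**2 = 0)
n(5) - K(13) = 0 - (6 + sqrt(13)) = 0 + (-6 - sqrt(13)) = -6 - sqrt(13)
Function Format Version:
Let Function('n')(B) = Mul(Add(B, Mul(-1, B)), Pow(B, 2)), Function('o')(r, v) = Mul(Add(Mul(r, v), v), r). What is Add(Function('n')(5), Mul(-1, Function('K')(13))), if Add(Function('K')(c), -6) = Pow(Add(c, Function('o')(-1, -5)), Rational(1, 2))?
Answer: Add(-6, Mul(-1, Pow(13, Rational(1, 2)))) ≈ -9.6055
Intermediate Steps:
Function('o')(r, v) = Mul(r, Add(v, Mul(r, v))) (Function('o')(r, v) = Mul(Add(v, Mul(r, v)), r) = Mul(r, Add(v, Mul(r, v))))
Function('K')(c) = Add(6, Pow(c, Rational(1, 2))) (Function('K')(c) = Add(6, Pow(Add(c, Mul(-1, -5, Add(1, -1))), Rational(1, 2))) = Add(6, Pow(Add(c, Mul(-1, -5, 0)), Rational(1, 2))) = Add(6, Pow(Add(c, 0), Rational(1, 2))) = Add(6, Pow(c, Rational(1, 2))))
Function('n')(B) = 0 (Function('n')(B) = Mul(0, Pow(B, 2)) = 0)
Add(Function('n')(5), Mul(-1, Function('K')(13))) = Add(0, Mul(-1, Add(6, Pow(13, Rational(1, 2))))) = Add(0, Add(-6, Mul(-1, Pow(13, Rational(1, 2))))) = Add(-6, Mul(-1, Pow(13, Rational(1, 2))))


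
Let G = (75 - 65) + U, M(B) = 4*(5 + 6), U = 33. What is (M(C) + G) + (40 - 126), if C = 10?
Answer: 1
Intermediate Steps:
M(B) = 44 (M(B) = 4*11 = 44)
G = 43 (G = (75 - 65) + 33 = 10 + 33 = 43)
(M(C) + G) + (40 - 126) = (44 + 43) + (40 - 126) = 87 - 86 = 1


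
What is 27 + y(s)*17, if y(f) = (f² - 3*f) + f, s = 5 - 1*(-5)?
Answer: 1387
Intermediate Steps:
s = 10 (s = 5 + 5 = 10)
y(f) = f² - 2*f
27 + y(s)*17 = 27 + (10*(-2 + 10))*17 = 27 + (10*8)*17 = 27 + 80*17 = 27 + 1360 = 1387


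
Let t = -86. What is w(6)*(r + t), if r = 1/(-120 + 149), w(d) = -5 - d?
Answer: 27423/29 ≈ 945.62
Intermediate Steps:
r = 1/29 ≈ 0.034483
w(6)*(r + t) = (-5 - 1*6)*(1/29 - 86) = (-5 - 6)*(-2493/29) = -11*(-2493/29) = 27423/29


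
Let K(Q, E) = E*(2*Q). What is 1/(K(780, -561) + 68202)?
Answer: -1/806958 ≈ -1.2392e-6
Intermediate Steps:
K(Q, E) = 2*E*Q
1/(K(780, -561) + 68202) = 1/(2*(-561)*780 + 68202) = 1/(-875160 + 68202) = 1/(-806958) = -1/806958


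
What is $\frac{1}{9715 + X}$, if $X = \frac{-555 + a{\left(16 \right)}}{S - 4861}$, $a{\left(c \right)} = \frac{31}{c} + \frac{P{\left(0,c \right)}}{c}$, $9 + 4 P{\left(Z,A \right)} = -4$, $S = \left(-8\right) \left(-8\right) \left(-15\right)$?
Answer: $\frac{372544}{3619300369} \approx 0.00010293$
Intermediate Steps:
$S = -960$ ($S = 64 \left(-15\right) = -960$)
$P{\left(Z,A \right)} = - \frac{13}{4}$ ($P{\left(Z,A \right)} = - \frac{9}{4} + \frac{1}{4} \left(-4\right) = - \frac{9}{4} - 1 = - \frac{13}{4}$)
$a{\left(c \right)} = \frac{111}{4 c}$ ($a{\left(c \right)} = \frac{31}{c} - \frac{13}{4 c} = \frac{111}{4 c}$)
$X = \frac{35409}{372544}$ ($X = \frac{-555 + \frac{111}{4 \cdot 16}}{-960 - 4861} = \frac{-555 + \frac{111}{4} \cdot \frac{1}{16}}{-5821} = \left(-555 + \frac{111}{64}\right) \left(- \frac{1}{5821}\right) = \left(- \frac{35409}{64}\right) \left(- \frac{1}{5821}\right) = \frac{35409}{372544} \approx 0.095047$)
$\frac{1}{9715 + X} = \frac{1}{9715 + \frac{35409}{372544}} = \frac{1}{\frac{3619300369}{372544}} = \frac{372544}{3619300369}$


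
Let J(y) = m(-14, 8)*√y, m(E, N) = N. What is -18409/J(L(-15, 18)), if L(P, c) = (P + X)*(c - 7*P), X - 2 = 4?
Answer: 449*I*√123/72 ≈ 69.162*I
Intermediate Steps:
X = 6 (X = 2 + 4 = 6)
L(P, c) = (6 + P)*(c - 7*P) (L(P, c) = (P + 6)*(c - 7*P) = (6 + P)*(c - 7*P))
J(y) = 8*√y
-18409/J(L(-15, 18)) = -18409*1/(8*√(-42*(-15) - 7*(-15)² + 6*18 - 15*18)) = -18409*1/(8*√(630 - 7*225 + 108 - 270)) = -18409*1/(8*√(630 - 1575 + 108 - 270)) = -18409*(-I*√123/2952) = -(-449)*I*√123/72 = 449*I*√123/72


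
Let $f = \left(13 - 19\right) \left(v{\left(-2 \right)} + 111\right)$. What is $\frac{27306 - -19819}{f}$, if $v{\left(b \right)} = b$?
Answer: $- \frac{47125}{654} \approx -72.057$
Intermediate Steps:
$f = -654$ ($f = \left(13 - 19\right) \left(-2 + 111\right) = \left(13 - 19\right) 109 = \left(-6\right) 109 = -654$)
$\frac{27306 - -19819}{f} = \frac{27306 - -19819}{-654} = \left(27306 + 19819\right) \left(- \frac{1}{654}\right) = 47125 \left(- \frac{1}{654}\right) = - \frac{47125}{654}$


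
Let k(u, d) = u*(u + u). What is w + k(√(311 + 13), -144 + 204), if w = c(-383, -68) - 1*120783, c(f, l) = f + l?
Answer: -120586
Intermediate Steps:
k(u, d) = 2*u² (k(u, d) = u*(2*u) = 2*u²)
w = -121234 (w = (-383 - 68) - 1*120783 = -451 - 120783 = -121234)
w + k(√(311 + 13), -144 + 204) = -121234 + 2*(√(311 + 13))² = -121234 + 2*(√324)² = -121234 + 2*18² = -121234 + 2*324 = -121234 + 648 = -120586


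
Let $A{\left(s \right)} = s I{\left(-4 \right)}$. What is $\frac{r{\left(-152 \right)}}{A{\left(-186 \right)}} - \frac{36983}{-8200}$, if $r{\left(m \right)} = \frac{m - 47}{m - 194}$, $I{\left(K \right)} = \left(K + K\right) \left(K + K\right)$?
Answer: $\frac{19040419609}{4221753600} \approx 4.5101$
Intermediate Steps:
$I{\left(K \right)} = 4 K^{2}$ ($I{\left(K \right)} = 2 K 2 K = 4 K^{2}$)
$r{\left(m \right)} = \frac{-47 + m}{-194 + m}$
$A{\left(s \right)} = 64 s$ ($A{\left(s \right)} = s 4 \left(-4\right)^{2} = s 4 \cdot 16 = s 64 = 64 s$)
$\frac{r{\left(-152 \right)}}{A{\left(-186 \right)}} - \frac{36983}{-8200} = \frac{\frac{1}{-194 - 152} \left(-47 - 152\right)}{64 \left(-186\right)} - \frac{36983}{-8200} = \frac{\frac{1}{-346} \left(-199\right)}{-11904} - - \frac{36983}{8200} = \left(- \frac{1}{346}\right) \left(-199\right) \left(- \frac{1}{11904}\right) + \frac{36983}{8200} = \frac{199}{346} \left(- \frac{1}{11904}\right) + \frac{36983}{8200} = - \frac{199}{4118784} + \frac{36983}{8200} = \frac{19040419609}{4221753600}$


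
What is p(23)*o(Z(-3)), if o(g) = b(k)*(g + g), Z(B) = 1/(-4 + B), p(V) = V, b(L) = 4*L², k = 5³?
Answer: -2875000/7 ≈ -4.1071e+5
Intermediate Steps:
k = 125
o(g) = 125000*g (o(g) = (4*125²)*(g + g) = (4*15625)*(2*g) = 62500*(2*g) = 125000*g)
p(23)*o(Z(-3)) = 23*(125000/(-4 - 3)) = 23*(125000/(-7)) = 23*(125000*(-⅐)) = 23*(-125000/7) = -2875000/7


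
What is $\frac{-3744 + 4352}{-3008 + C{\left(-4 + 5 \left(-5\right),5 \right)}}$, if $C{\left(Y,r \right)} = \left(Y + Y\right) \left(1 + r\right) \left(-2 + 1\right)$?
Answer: $- \frac{8}{35} \approx -0.22857$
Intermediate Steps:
$C{\left(Y,r \right)} = - 2 Y \left(1 + r\right)$ ($C{\left(Y,r \right)} = 2 Y \left(1 + r\right) \left(-1\right) = - 2 Y \left(1 + r\right)$)
$\frac{-3744 + 4352}{-3008 + C{\left(-4 + 5 \left(-5\right),5 \right)}} = \frac{-3744 + 4352}{-3008 - 2 \left(-4 + 5 \left(-5\right)\right) \left(1 + 5\right)} = \frac{608}{-3008 - 2 \left(-4 - 25\right) 6} = \frac{608}{-3008 - \left(-58\right) 6} = \frac{608}{-3008 + 348} = \frac{608}{-2660} = 608 \left(- \frac{1}{2660}\right) = - \frac{8}{35}$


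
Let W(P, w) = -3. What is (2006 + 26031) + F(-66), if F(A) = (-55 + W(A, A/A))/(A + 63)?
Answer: 84169/3 ≈ 28056.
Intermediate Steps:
F(A) = -58/(63 + A) (F(A) = (-55 - 3)/(A + 63) = -58/(63 + A))
(2006 + 26031) + F(-66) = (2006 + 26031) - 58/(63 - 66) = 28037 - 58/(-3) = 28037 - 58*(-1/3) = 28037 + 58/3 = 84169/3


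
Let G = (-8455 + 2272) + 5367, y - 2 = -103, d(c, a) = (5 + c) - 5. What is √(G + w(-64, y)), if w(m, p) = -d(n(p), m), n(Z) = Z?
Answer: I*√715 ≈ 26.739*I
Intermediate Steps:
d(c, a) = c
y = -101 (y = 2 - 103 = -101)
w(m, p) = -p
G = -816 (G = -6183 + 5367 = -816)
√(G + w(-64, y)) = √(-816 - 1*(-101)) = √(-816 + 101) = √(-715) = I*√715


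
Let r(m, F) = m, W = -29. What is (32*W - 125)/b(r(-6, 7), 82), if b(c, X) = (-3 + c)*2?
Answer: 117/2 ≈ 58.500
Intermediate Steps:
b(c, X) = -6 + 2*c
(32*W - 125)/b(r(-6, 7), 82) = (32*(-29) - 125)/(-6 + 2*(-6)) = (-928 - 125)/(-6 - 12) = -1053/(-18) = -1053*(-1/18) = 117/2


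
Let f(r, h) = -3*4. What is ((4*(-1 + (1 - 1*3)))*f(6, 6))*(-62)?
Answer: -8928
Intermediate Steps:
f(r, h) = -12
((4*(-1 + (1 - 1*3)))*f(6, 6))*(-62) = ((4*(-1 + (1 - 1*3)))*(-12))*(-62) = ((4*(-1 + (1 - 3)))*(-12))*(-62) = ((4*(-1 - 2))*(-12))*(-62) = ((4*(-3))*(-12))*(-62) = -12*(-12)*(-62) = 144*(-62) = -8928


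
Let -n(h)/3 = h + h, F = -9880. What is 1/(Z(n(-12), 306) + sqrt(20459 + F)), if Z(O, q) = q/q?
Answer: -1/10578 + sqrt(10579)/10578 ≈ 0.0096289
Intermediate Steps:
n(h) = -6*h (n(h) = -3*(h + h) = -6*h)
Z(O, q) = 1
1/(Z(n(-12), 306) + sqrt(20459 + F)) = 1/(1 + sqrt(20459 - 9880)) = 1/(1 + sqrt(10579))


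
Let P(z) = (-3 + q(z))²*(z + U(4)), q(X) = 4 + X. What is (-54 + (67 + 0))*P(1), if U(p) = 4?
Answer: 260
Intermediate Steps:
P(z) = (1 + z)²*(4 + z) (P(z) = (-3 + (4 + z))²*(z + 4) = (1 + z)²*(4 + z))
(-54 + (67 + 0))*P(1) = (-54 + (67 + 0))*((1 + 1)²*(4 + 1)) = (-54 + 67)*(2²*5) = 13*(4*5) = 13*20 = 260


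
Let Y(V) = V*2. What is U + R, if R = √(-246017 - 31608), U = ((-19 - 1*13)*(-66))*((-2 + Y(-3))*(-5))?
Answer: 84480 + 5*I*√11105 ≈ 84480.0 + 526.9*I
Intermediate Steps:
Y(V) = 2*V
U = 84480 (U = ((-19 - 1*13)*(-66))*((-2 + 2*(-3))*(-5)) = ((-19 - 13)*(-66))*((-2 - 6)*(-5)) = (-32*(-66))*(-8*(-5)) = 2112*40 = 84480)
R = 5*I*√11105 (R = √(-277625) = 5*I*√11105 ≈ 526.9*I)
U + R = 84480 + 5*I*√11105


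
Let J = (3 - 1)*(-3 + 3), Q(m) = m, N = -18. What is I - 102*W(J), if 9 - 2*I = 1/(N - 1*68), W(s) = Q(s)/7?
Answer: 775/172 ≈ 4.5058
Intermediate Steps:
J = 0 (J = 2*0 = 0)
W(s) = s/7
I = 775/172 (I = 9/2 - 1/(2*(-18 - 1*68)) = 9/2 - 1/(2*(-18 - 68)) = 9/2 - 1/2/(-86) = 9/2 - 1/2*(-1/86) = 9/2 + 1/172 = 775/172 ≈ 4.5058)
I - 102*W(J) = 775/172 - 102*0/7 = 775/172 - 102*0 = 775/172 + 0 = 775/172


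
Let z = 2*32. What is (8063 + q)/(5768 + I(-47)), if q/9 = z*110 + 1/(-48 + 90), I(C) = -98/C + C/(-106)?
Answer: 2490813175/201241411 ≈ 12.377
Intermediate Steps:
I(C) = -98/C - C/106 (I(C) = -98/C + C*(-1/106) = -98/C - C/106)
z = 64
q = 887043/14 (q = 9*(64*110 + 1/(-48 + 90)) = 9*(7040 + 1/42) = 9*(295681/42) = 887043/14 ≈ 63360.)
(8063 + q)/(5768 + I(-47)) = (8063 + 887043/14)/(5768 + (-98/(-47) - 1/106*(-47))) = 999925/(14*(5768 + (-98*(-1/47) + 47/106))) = 999925/(14*(5768 + (98/47 + 47/106))) = 999925/(14*(5768 + 12597/4982)) = 999925/(14*(28748773/4982)) = (999925/14)*(4982/28748773) = 2490813175/201241411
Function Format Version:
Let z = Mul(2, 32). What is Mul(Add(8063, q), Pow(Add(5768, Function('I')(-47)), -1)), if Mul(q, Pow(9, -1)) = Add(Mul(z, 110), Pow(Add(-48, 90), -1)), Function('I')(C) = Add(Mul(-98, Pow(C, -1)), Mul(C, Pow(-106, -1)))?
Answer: Rational(2490813175, 201241411) ≈ 12.377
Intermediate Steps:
Function('I')(C) = Add(Mul(-98, Pow(C, -1)), Mul(Rational(-1, 106), C)) (Function('I')(C) = Add(Mul(-98, Pow(C, -1)), Mul(C, Rational(-1, 106))) = Add(Mul(-98, Pow(C, -1)), Mul(Rational(-1, 106), C)))
z = 64
q = Rational(887043, 14) (q = Mul(9, Add(Mul(64, 110), Pow(Add(-48, 90), -1))) = Mul(9, Add(7040, Pow(42, -1))) = Mul(9, Add(7040, Rational(1, 42))) = Mul(9, Rational(295681, 42)) = Rational(887043, 14) ≈ 63360.)
Mul(Add(8063, q), Pow(Add(5768, Function('I')(-47)), -1)) = Mul(Add(8063, Rational(887043, 14)), Pow(Add(5768, Add(Mul(-98, Pow(-47, -1)), Mul(Rational(-1, 106), -47))), -1)) = Mul(Rational(999925, 14), Pow(Add(5768, Add(Mul(-98, Rational(-1, 47)), Rational(47, 106))), -1)) = Mul(Rational(999925, 14), Pow(Add(5768, Add(Rational(98, 47), Rational(47, 106))), -1)) = Mul(Rational(999925, 14), Pow(Add(5768, Rational(12597, 4982)), -1)) = Mul(Rational(999925, 14), Pow(Rational(28748773, 4982), -1)) = Mul(Rational(999925, 14), Rational(4982, 28748773)) = Rational(2490813175, 201241411)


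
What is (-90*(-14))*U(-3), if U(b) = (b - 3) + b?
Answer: -11340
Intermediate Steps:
U(b) = -3 + 2*b (U(b) = (-3 + b) + b = -3 + 2*b)
(-90*(-14))*U(-3) = (-90*(-14))*(-3 + 2*(-3)) = 1260*(-3 - 6) = 1260*(-9) = -11340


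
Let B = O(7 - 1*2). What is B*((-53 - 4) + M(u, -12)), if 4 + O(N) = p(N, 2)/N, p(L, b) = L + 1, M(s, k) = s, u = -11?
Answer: 952/5 ≈ 190.40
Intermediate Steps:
p(L, b) = 1 + L
O(N) = -4 + (1 + N)/N
B = -14/5 (B = -3 + 1/(7 - 1*2) = -3 + 1/(7 - 2) = -3 + 1/5 = -3 + ⅕ = -14/5 ≈ -2.8000)
B*((-53 - 4) + M(u, -12)) = -14*((-53 - 4) - 11)/5 = -14*(-57 - 11)/5 = -14/5*(-68) = 952/5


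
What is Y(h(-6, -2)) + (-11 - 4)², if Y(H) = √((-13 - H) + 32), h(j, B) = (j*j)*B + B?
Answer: 225 + √93 ≈ 234.64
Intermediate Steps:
h(j, B) = B + B*j² (h(j, B) = j²*B + B = B*j² + B = B + B*j²)
Y(H) = √(19 - H)
Y(h(-6, -2)) + (-11 - 4)² = √(19 - (-2)*(1 + (-6)²)) + (-11 - 4)² = √(19 - (-2)*(1 + 36)) + (-15)² = √(19 - (-2)*37) + 225 = √(19 - 1*(-74)) + 225 = √(19 + 74) + 225 = √93 + 225 = 225 + √93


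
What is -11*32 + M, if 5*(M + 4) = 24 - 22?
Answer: -1778/5 ≈ -355.60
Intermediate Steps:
M = -18/5 (M = -4 + (24 - 22)/5 = -4 + (1/5)*2 = -4 + 2/5 = -18/5 ≈ -3.6000)
-11*32 + M = -11*32 - 18/5 = -352 - 18/5 = -1778/5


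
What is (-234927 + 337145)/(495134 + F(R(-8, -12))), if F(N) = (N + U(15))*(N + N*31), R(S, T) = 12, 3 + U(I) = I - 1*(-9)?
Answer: 51109/253903 ≈ 0.20129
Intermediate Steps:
U(I) = 6 + I (U(I) = -3 + (I - 1*(-9)) = -3 + (I + 9) = -3 + (9 + I) = 6 + I)
F(N) = 32*N*(21 + N) (F(N) = (N + (6 + 15))*(N + N*31) = (N + 21)*(N + 31*N) = (21 + N)*(32*N) = 32*N*(21 + N))
(-234927 + 337145)/(495134 + F(R(-8, -12))) = (-234927 + 337145)/(495134 + 32*12*(21 + 12)) = 102218/(495134 + 32*12*33) = 102218/(495134 + 12672) = 102218/507806 = 102218*(1/507806) = 51109/253903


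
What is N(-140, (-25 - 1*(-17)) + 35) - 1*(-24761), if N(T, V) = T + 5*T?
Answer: 23921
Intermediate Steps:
N(T, V) = 6*T
N(-140, (-25 - 1*(-17)) + 35) - 1*(-24761) = 6*(-140) - 1*(-24761) = -840 + 24761 = 23921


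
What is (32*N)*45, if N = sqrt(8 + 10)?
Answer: 4320*sqrt(2) ≈ 6109.4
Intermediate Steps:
N = 3*sqrt(2) (N = sqrt(18) = 3*sqrt(2) ≈ 4.2426)
(32*N)*45 = (32*(3*sqrt(2)))*45 = (96*sqrt(2))*45 = 4320*sqrt(2)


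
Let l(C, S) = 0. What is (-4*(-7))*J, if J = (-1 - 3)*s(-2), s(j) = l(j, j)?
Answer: 0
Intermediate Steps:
s(j) = 0
J = 0 (J = (-1 - 3)*0 = -4*0 = 0)
(-4*(-7))*J = -4*(-7)*0 = 28*0 = 0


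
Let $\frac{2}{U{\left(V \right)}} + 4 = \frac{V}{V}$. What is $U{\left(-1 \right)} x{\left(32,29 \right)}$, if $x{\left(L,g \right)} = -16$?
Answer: $\frac{32}{3} \approx 10.667$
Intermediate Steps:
$U{\left(V \right)} = - \frac{2}{3}$ ($U{\left(V \right)} = \frac{2}{-4 + \frac{V}{V}} = \frac{2}{-4 + 1} = \frac{2}{-3} = 2 \left(- \frac{1}{3}\right) = - \frac{2}{3}$)
$U{\left(-1 \right)} x{\left(32,29 \right)} = \left(- \frac{2}{3}\right) \left(-16\right) = \frac{32}{3}$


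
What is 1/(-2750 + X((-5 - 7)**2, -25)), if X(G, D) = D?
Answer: -1/2775 ≈ -0.00036036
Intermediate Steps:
1/(-2750 + X((-5 - 7)**2, -25)) = 1/(-2750 - 25) = 1/(-2775) = -1/2775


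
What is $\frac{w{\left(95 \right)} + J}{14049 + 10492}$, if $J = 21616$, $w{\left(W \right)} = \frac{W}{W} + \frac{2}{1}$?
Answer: $\frac{21619}{24541} \approx 0.88093$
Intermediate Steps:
$w{\left(W \right)} = 3$ ($w{\left(W \right)} = 1 + 2 \cdot 1 = 1 + 2 = 3$)
$\frac{w{\left(95 \right)} + J}{14049 + 10492} = \frac{3 + 21616}{14049 + 10492} = \frac{21619}{24541}$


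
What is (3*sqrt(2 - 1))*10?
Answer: 30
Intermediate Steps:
(3*sqrt(2 - 1))*10 = (3*sqrt(1))*10 = (3*1)*10 = 3*10 = 30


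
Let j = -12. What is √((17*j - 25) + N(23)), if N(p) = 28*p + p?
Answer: √438 ≈ 20.928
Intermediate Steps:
N(p) = 29*p
√((17*j - 25) + N(23)) = √((17*(-12) - 25) + 29*23) = √((-204 - 25) + 667) = √(-229 + 667) = √438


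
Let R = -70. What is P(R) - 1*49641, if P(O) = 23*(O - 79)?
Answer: -53068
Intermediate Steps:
P(O) = -1817 + 23*O (P(O) = 23*(-79 + O) = -1817 + 23*O)
P(R) - 1*49641 = (-1817 + 23*(-70)) - 1*49641 = (-1817 - 1610) - 49641 = -3427 - 49641 = -53068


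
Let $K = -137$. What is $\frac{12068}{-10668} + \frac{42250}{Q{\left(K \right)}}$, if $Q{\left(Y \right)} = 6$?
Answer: $\frac{894148}{127} \approx 7040.5$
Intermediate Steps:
$\frac{12068}{-10668} + \frac{42250}{Q{\left(K \right)}} = \frac{12068}{-10668} + \frac{42250}{6} = 12068 \left(- \frac{1}{10668}\right) + 42250 \cdot \frac{1}{6} = - \frac{431}{381} + \frac{21125}{3} = \frac{894148}{127}$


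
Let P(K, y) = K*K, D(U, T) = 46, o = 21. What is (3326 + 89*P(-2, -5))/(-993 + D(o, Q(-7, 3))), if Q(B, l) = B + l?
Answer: -3682/947 ≈ -3.8881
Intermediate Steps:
P(K, y) = K**2
(3326 + 89*P(-2, -5))/(-993 + D(o, Q(-7, 3))) = (3326 + 89*(-2)**2)/(-993 + 46) = (3326 + 89*4)/(-947) = (3326 + 356)*(-1/947) = 3682*(-1/947) = -3682/947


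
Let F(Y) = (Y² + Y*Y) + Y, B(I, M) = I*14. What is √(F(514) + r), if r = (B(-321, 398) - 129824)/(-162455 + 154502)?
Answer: 2*√8363620818102/7953 ≈ 727.27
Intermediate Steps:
B(I, M) = 14*I
F(Y) = Y + 2*Y² (F(Y) = (Y² + Y²) + Y = 2*Y² + Y = Y + 2*Y²)
r = 134318/7953 (r = (14*(-321) - 129824)/(-162455 + 154502) = (-4494 - 129824)/(-7953) = -134318*(-1/7953) = 134318/7953 ≈ 16.889)
√(F(514) + r) = √(514*(1 + 2*514) + 134318/7953) = √(514*(1 + 1028) + 134318/7953) = √(514*1029 + 134318/7953) = √(528906 + 134318/7953) = √(4206523736/7953) = 2*√8363620818102/7953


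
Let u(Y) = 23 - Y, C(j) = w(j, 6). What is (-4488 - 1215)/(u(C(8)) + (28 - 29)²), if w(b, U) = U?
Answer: -1901/6 ≈ -316.83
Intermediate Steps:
C(j) = 6
(-4488 - 1215)/(u(C(8)) + (28 - 29)²) = (-4488 - 1215)/((23 - 1*6) + (28 - 29)²) = -5703/((23 - 6) + (-1)²) = -5703/(17 + 1) = -5703/18 = -5703*1/18 = -1901/6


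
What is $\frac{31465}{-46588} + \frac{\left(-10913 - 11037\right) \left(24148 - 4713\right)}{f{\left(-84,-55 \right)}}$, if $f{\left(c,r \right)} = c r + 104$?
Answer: $- \frac{4968626977915}{55020428} \approx -90305.0$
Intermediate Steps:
$f{\left(c,r \right)} = 104 + c r$
$\frac{31465}{-46588} + \frac{\left(-10913 - 11037\right) \left(24148 - 4713\right)}{f{\left(-84,-55 \right)}} = \frac{31465}{-46588} + \frac{\left(-10913 - 11037\right) \left(24148 - 4713\right)}{104 - -4620} = 31465 \left(- \frac{1}{46588}\right) + \frac{\left(-21950\right) 19435}{104 + 4620} = - \frac{31465}{46588} - \frac{426598250}{4724} = - \frac{31465}{46588} - \frac{213299125}{2362} = - \frac{4968626977915}{55020428}$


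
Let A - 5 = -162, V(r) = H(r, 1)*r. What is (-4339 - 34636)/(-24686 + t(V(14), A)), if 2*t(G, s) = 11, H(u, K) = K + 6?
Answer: 77950/49361 ≈ 1.5792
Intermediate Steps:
H(u, K) = 6 + K
V(r) = 7*r (V(r) = (6 + 1)*r = 7*r)
A = -157 (A = 5 - 162 = -157)
t(G, s) = 11/2 (t(G, s) = (1/2)*11 = 11/2)
(-4339 - 34636)/(-24686 + t(V(14), A)) = (-4339 - 34636)/(-24686 + 11/2) = -38975/(-49361/2) = -38975*(-2/49361) = 77950/49361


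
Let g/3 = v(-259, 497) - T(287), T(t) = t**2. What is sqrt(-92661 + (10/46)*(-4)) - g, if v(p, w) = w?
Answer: 245616 + I*sqrt(49018129)/23 ≈ 2.4562e+5 + 304.4*I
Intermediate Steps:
g = -245616 (g = 3*(497 - 1*287**2) = 3*(497 - 1*82369) = 3*(497 - 82369) = 3*(-81872) = -245616)
sqrt(-92661 + (10/46)*(-4)) - g = sqrt(-92661 + (10/46)*(-4)) - 1*(-245616) = sqrt(-92661 + ((1/46)*10)*(-4)) + 245616 = sqrt(-92661 + (5/23)*(-4)) + 245616 = sqrt(-92661 - 20/23) + 245616 = sqrt(-2131223/23) + 245616 = I*sqrt(49018129)/23 + 245616 = 245616 + I*sqrt(49018129)/23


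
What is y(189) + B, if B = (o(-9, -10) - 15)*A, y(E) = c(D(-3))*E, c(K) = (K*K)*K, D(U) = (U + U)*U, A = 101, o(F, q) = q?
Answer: 1099723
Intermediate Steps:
D(U) = 2*U² (D(U) = (2*U)*U = 2*U²)
c(K) = K³ (c(K) = K²*K = K³)
y(E) = 5832*E (y(E) = (2*(-3)²)³*E = (2*9)³*E = 18³*E = 5832*E)
B = -2525 (B = (-10 - 15)*101 = -25*101 = -2525)
y(189) + B = 5832*189 - 2525 = 1102248 - 2525 = 1099723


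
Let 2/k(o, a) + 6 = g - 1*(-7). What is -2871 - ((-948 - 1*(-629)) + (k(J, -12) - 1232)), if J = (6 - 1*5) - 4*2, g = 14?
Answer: -19802/15 ≈ -1320.1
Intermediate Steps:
J = -7 (J = (6 - 5) - 8 = 1 - 8 = -7)
k(o, a) = 2/15 (k(o, a) = 2/(-6 + (14 - 1*(-7))) = 2/(-6 + (14 + 7)) = 2/(-6 + 21) = 2/15)
-2871 - ((-948 - 1*(-629)) + (k(J, -12) - 1232)) = -2871 - ((-948 - 1*(-629)) + (2/15 - 1232)) = -2871 - ((-948 + 629) - 18478/15) = -2871 - (-319 - 18478/15) = -2871 - 1*(-23263/15) = -2871 + 23263/15 = -19802/15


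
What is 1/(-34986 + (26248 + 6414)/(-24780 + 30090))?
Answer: -2655/92871499 ≈ -2.8588e-5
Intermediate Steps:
1/(-34986 + (26248 + 6414)/(-24780 + 30090)) = 1/(-34986 + 32662/5310) = 1/(-34986 + 32662*(1/5310)) = 1/(-34986 + 16331/2655) = 1/(-92871499/2655) = -2655/92871499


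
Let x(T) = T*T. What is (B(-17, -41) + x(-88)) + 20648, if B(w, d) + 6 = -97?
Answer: 28289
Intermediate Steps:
B(w, d) = -103 (B(w, d) = -6 - 97 = -103)
x(T) = T**2
(B(-17, -41) + x(-88)) + 20648 = (-103 + (-88)**2) + 20648 = (-103 + 7744) + 20648 = 7641 + 20648 = 28289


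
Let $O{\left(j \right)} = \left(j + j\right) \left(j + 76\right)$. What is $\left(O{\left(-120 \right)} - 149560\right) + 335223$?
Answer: $196223$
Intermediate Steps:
$O{\left(j \right)} = 2 j \left(76 + j\right)$
$\left(O{\left(-120 \right)} - 149560\right) + 335223 = \left(2 \left(-120\right) \left(76 - 120\right) - 149560\right) + 335223 = \left(2 \left(-120\right) \left(-44\right) - 149560\right) + 335223 = \left(10560 - 149560\right) + 335223 = -139000 + 335223 = 196223$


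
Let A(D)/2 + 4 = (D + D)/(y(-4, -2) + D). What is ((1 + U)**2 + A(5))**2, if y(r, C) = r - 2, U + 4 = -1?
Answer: 144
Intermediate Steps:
U = -5 (U = -4 - 1 = -5)
y(r, C) = -2 + r
A(D) = -8 + 4*D/(-6 + D) (A(D) = -8 + 2*((D + D)/((-2 - 4) + D)) = -8 + 2*((2*D)/(-6 + D)) = -8 + 2*(2*D/(-6 + D)) = -8 + 4*D/(-6 + D))
((1 + U)**2 + A(5))**2 = ((1 - 5)**2 + 4*(12 - 1*5)/(-6 + 5))**2 = ((-4)**2 + 4*(12 - 5)/(-1))**2 = (16 + 4*(-1)*7)**2 = (16 - 28)**2 = (-12)**2 = 144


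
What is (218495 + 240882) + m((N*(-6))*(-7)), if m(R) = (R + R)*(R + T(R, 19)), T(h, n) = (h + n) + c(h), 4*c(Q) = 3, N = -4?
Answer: 565637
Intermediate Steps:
c(Q) = 3/4 (c(Q) = (1/4)*3 = 3/4)
T(h, n) = 3/4 + h + n (T(h, n) = (h + n) + 3/4 = 3/4 + h + n)
m(R) = 2*R*(79/4 + 2*R) (m(R) = (R + R)*(R + (3/4 + R + 19)) = (2*R)*(R + (79/4 + R)) = (2*R)*(79/4 + 2*R) = 2*R*(79/4 + 2*R))
(218495 + 240882) + m((N*(-6))*(-7)) = (218495 + 240882) + (-4*(-6)*(-7))*(79 + 8*(-4*(-6)*(-7)))/2 = 459377 + (24*(-7))*(79 + 8*(24*(-7)))/2 = 459377 + (1/2)*(-168)*(79 + 8*(-168)) = 459377 + (1/2)*(-168)*(79 - 1344) = 459377 + (1/2)*(-168)*(-1265) = 459377 + 106260 = 565637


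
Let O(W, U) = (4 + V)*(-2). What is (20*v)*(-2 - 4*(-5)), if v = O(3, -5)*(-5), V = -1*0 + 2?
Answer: 21600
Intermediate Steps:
V = 2 (V = 0 + 2 = 2)
O(W, U) = -12 (O(W, U) = (4 + 2)*(-2) = 6*(-2) = -12)
v = 60 (v = -12*(-5) = 60)
(20*v)*(-2 - 4*(-5)) = (20*60)*(-2 - 4*(-5)) = 1200*(-2 + 20) = 1200*18 = 21600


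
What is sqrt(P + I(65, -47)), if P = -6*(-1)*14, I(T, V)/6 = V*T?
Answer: I*sqrt(18246) ≈ 135.08*I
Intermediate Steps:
I(T, V) = 6*T*V (I(T, V) = 6*(V*T) = 6*(T*V) = 6*T*V)
P = 84 (P = 6*14 = 84)
sqrt(P + I(65, -47)) = sqrt(84 + 6*65*(-47)) = sqrt(84 - 18330) = sqrt(-18246) = I*sqrt(18246)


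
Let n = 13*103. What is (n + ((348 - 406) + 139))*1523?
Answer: 2162660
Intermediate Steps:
n = 1339
(n + ((348 - 406) + 139))*1523 = (1339 + ((348 - 406) + 139))*1523 = (1339 + (-58 + 139))*1523 = (1339 + 81)*1523 = 1420*1523 = 2162660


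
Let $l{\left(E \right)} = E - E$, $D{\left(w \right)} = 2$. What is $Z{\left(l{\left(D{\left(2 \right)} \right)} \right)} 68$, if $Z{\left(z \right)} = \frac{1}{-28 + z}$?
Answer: $- \frac{17}{7} \approx -2.4286$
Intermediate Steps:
$l{\left(E \right)} = 0$
$Z{\left(l{\left(D{\left(2 \right)} \right)} \right)} 68 = \frac{1}{-28 + 0} \cdot 68 = \frac{1}{-28} \cdot 68 = \left(- \frac{1}{28}\right) 68 = - \frac{17}{7}$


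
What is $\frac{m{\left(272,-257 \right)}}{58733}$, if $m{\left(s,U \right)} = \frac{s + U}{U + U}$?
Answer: $- \frac{15}{30188762} \approx -4.9687 \cdot 10^{-7}$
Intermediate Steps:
$m{\left(s,U \right)} = \frac{U + s}{2 U}$
$\frac{m{\left(272,-257 \right)}}{58733} = \frac{\frac{1}{2} \frac{1}{-257} \left(-257 + 272\right)}{58733} = \frac{1}{2} \left(- \frac{1}{257}\right) 15 \cdot \frac{1}{58733} = \left(- \frac{15}{514}\right) \frac{1}{58733} = - \frac{15}{30188762}$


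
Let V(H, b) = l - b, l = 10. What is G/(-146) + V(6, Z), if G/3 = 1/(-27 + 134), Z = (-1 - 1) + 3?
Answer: 140595/15622 ≈ 8.9998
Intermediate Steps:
Z = 1 (Z = -2 + 3 = 1)
V(H, b) = 10 - b
G = 3/107 (G = 3/(-27 + 134) = 3/107 ≈ 0.028037)
G/(-146) + V(6, Z) = (3/107)/(-146) + (10 - 1*1) = (3/107)*(-1/146) + (10 - 1) = -3/15622 + 9 = 140595/15622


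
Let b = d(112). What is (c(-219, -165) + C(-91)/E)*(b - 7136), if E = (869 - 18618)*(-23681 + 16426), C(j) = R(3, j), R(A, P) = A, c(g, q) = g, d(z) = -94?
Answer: 40777792718292/25753799 ≈ 1.5834e+6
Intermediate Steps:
b = -94
C(j) = 3
E = 128768995 (E = -17749*(-7255) = 128768995)
(c(-219, -165) + C(-91)/E)*(b - 7136) = (-219 + 3/128768995)*(-94 - 7136) = (-219 + 3*(1/128768995))*(-7230) = (-219 + 3/128768995)*(-7230) = -28200409902/128768995*(-7230) = 40777792718292/25753799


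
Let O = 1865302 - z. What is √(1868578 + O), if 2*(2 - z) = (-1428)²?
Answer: √4753470 ≈ 2180.2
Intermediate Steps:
z = -1019590 (z = 2 - ½*(-1428)² = 2 - ½*2039184 = 2 - 1019592 = -1019590)
O = 2884892 (O = 1865302 - 1*(-1019590) = 1865302 + 1019590 = 2884892)
√(1868578 + O) = √(1868578 + 2884892) = √4753470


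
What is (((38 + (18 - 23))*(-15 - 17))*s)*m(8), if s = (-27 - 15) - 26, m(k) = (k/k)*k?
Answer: 574464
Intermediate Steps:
m(k) = k (m(k) = 1*k = k)
s = -68 (s = -42 - 26 = -68)
(((38 + (18 - 23))*(-15 - 17))*s)*m(8) = (((38 + (18 - 23))*(-15 - 17))*(-68))*8 = (((38 - 5)*(-32))*(-68))*8 = ((33*(-32))*(-68))*8 = -1056*(-68)*8 = 71808*8 = 574464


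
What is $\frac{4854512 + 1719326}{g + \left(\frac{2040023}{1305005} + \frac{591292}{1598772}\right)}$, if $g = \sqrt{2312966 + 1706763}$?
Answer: $- \frac{18101349631743520654830661980}{5725856241069292025369387299} + \frac{9364035817160651912796652050 \sqrt{4019729}}{5725856241069292025369387299} \approx 3275.7$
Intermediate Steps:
$g = \sqrt{4019729} \approx 2004.9$
$\frac{4854512 + 1719326}{g + \left(\frac{2040023}{1305005} + \frac{591292}{1598772}\right)} = \frac{4854512 + 1719326}{\sqrt{4019729} + \left(\frac{2040023}{1305005} + \frac{591292}{1598772}\right)} = \frac{6573838}{\sqrt{4019729} + \left(2040023 \cdot \frac{1}{1305005} + 591292 \cdot \frac{1}{1598772}\right)} = \frac{6573838}{\sqrt{4019729} + \left(\frac{2040023}{1305005} + \frac{147823}{399693}\right)} = \frac{6573838}{\sqrt{4019729} + \frac{1008292667054}{521601363465}} = \frac{6573838}{\frac{1008292667054}{521601363465} + \sqrt{4019729}}$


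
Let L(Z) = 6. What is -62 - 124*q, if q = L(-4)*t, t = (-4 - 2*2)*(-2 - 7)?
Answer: -53630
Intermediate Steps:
t = 72 (t = (-4 - 4)*(-9) = -8*(-9) = 72)
q = 432 (q = 6*72 = 432)
-62 - 124*q = -62 - 124*432 = -62 - 53568 = -53630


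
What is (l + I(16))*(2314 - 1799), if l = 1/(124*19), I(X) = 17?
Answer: 20627295/2356 ≈ 8755.2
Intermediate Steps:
l = 1/2356 ≈ 0.00042445
(l + I(16))*(2314 - 1799) = (1/2356 + 17)*(2314 - 1799) = (40053/2356)*515 = 20627295/2356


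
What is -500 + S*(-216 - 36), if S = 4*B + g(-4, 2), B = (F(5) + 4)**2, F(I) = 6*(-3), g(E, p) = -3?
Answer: -197312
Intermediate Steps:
F(I) = -18
B = 196 (B = (-18 + 4)**2 = (-14)**2 = 196)
S = 781 (S = 4*196 - 3 = 784 - 3 = 781)
-500 + S*(-216 - 36) = -500 + 781*(-216 - 36) = -500 + 781*(-252) = -500 - 196812 = -197312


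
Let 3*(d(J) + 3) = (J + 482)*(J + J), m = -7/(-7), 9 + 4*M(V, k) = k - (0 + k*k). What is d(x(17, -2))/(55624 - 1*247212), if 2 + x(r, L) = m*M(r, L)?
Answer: 14629/1532704 ≈ 0.0095446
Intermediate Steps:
M(V, k) = -9/4 - k²/4 + k/4 (M(V, k) = -9/4 + (k - (0 + k*k))/4 = -9/4 + (k - (0 + k²))/4 = -9/4 + (k - k²)/4 = -9/4 + (-k²/4 + k/4) = -9/4 - k²/4 + k/4)
m = 1 (m = -7*(-⅐) = 1)
x(r, L) = -17/4 - L²/4 + L/4 (x(r, L) = -2 + 1*(-9/4 - L²/4 + L/4) = -2 + (-9/4 - L²/4 + L/4) = -17/4 - L²/4 + L/4)
d(J) = -3 + 2*J*(482 + J)/3 (d(J) = -3 + ((J + 482)*(J + J))/3 = -3 + ((482 + J)*(2*J))/3 = -3 + (2*J*(482 + J))/3 = -3 + 2*J*(482 + J)/3)
d(x(17, -2))/(55624 - 1*247212) = (-3 + 2*(-17/4 - ¼*(-2)² + (¼)*(-2))²/3 + 964*(-17/4 - ¼*(-2)² + (¼)*(-2))/3)/(55624 - 1*247212) = (-3 + 2*(-17/4 - ¼*4 - ½)²/3 + 964*(-17/4 - ¼*4 - ½)/3)/(55624 - 247212) = (-3 + 2*(-17/4 - 1 - ½)²/3 + 964*(-17/4 - 1 - ½)/3)/(-191588) = (-3 + 2*(-23/4)²/3 + (964/3)*(-23/4))*(-1/191588) = (-3 + (⅔)*(529/16) - 5543/3)*(-1/191588) = (-3 + 529/24 - 5543/3)*(-1/191588) = -14629/8*(-1/191588) = 14629/1532704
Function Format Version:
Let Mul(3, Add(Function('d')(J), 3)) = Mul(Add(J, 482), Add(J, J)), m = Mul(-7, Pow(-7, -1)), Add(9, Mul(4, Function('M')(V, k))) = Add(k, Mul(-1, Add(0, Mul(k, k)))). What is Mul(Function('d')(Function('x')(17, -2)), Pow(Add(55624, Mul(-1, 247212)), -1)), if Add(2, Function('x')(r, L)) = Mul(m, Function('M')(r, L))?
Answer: Rational(14629, 1532704) ≈ 0.0095446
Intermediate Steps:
Function('M')(V, k) = Add(Rational(-9, 4), Mul(Rational(-1, 4), Pow(k, 2)), Mul(Rational(1, 4), k)) (Function('M')(V, k) = Add(Rational(-9, 4), Mul(Rational(1, 4), Add(k, Mul(-1, Add(0, Mul(k, k)))))) = Add(Rational(-9, 4), Mul(Rational(1, 4), Add(k, Mul(-1, Add(0, Pow(k, 2)))))) = Add(Rational(-9, 4), Mul(Rational(1, 4), Add(k, Mul(-1, Pow(k, 2))))) = Add(Rational(-9, 4), Add(Mul(Rational(-1, 4), Pow(k, 2)), Mul(Rational(1, 4), k))) = Add(Rational(-9, 4), Mul(Rational(-1, 4), Pow(k, 2)), Mul(Rational(1, 4), k)))
m = 1 (m = Mul(-7, Rational(-1, 7)) = 1)
Function('x')(r, L) = Add(Rational(-17, 4), Mul(Rational(-1, 4), Pow(L, 2)), Mul(Rational(1, 4), L)) (Function('x')(r, L) = Add(-2, Mul(1, Add(Rational(-9, 4), Mul(Rational(-1, 4), Pow(L, 2)), Mul(Rational(1, 4), L)))) = Add(-2, Add(Rational(-9, 4), Mul(Rational(-1, 4), Pow(L, 2)), Mul(Rational(1, 4), L))) = Add(Rational(-17, 4), Mul(Rational(-1, 4), Pow(L, 2)), Mul(Rational(1, 4), L)))
Function('d')(J) = Add(-3, Mul(Rational(2, 3), J, Add(482, J))) (Function('d')(J) = Add(-3, Mul(Rational(1, 3), Mul(Add(J, 482), Add(J, J)))) = Add(-3, Mul(Rational(1, 3), Mul(Add(482, J), Mul(2, J)))) = Add(-3, Mul(Rational(1, 3), Mul(2, J, Add(482, J)))) = Add(-3, Mul(Rational(2, 3), J, Add(482, J))))
Mul(Function('d')(Function('x')(17, -2)), Pow(Add(55624, Mul(-1, 247212)), -1)) = Mul(Add(-3, Mul(Rational(2, 3), Pow(Add(Rational(-17, 4), Mul(Rational(-1, 4), Pow(-2, 2)), Mul(Rational(1, 4), -2)), 2)), Mul(Rational(964, 3), Add(Rational(-17, 4), Mul(Rational(-1, 4), Pow(-2, 2)), Mul(Rational(1, 4), -2)))), Pow(Add(55624, Mul(-1, 247212)), -1)) = Mul(Add(-3, Mul(Rational(2, 3), Pow(Add(Rational(-17, 4), Mul(Rational(-1, 4), 4), Rational(-1, 2)), 2)), Mul(Rational(964, 3), Add(Rational(-17, 4), Mul(Rational(-1, 4), 4), Rational(-1, 2)))), Pow(Add(55624, -247212), -1)) = Mul(Add(-3, Mul(Rational(2, 3), Pow(Add(Rational(-17, 4), -1, Rational(-1, 2)), 2)), Mul(Rational(964, 3), Add(Rational(-17, 4), -1, Rational(-1, 2)))), Pow(-191588, -1)) = Mul(Add(-3, Mul(Rational(2, 3), Pow(Rational(-23, 4), 2)), Mul(Rational(964, 3), Rational(-23, 4))), Rational(-1, 191588)) = Mul(Add(-3, Mul(Rational(2, 3), Rational(529, 16)), Rational(-5543, 3)), Rational(-1, 191588)) = Mul(Add(-3, Rational(529, 24), Rational(-5543, 3)), Rational(-1, 191588)) = Mul(Rational(-14629, 8), Rational(-1, 191588)) = Rational(14629, 1532704)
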